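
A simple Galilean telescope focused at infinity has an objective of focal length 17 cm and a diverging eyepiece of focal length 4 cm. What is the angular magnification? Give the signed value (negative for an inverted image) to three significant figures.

M = -f_obj/f_eye = -17/(-4) = 4.250.

4.25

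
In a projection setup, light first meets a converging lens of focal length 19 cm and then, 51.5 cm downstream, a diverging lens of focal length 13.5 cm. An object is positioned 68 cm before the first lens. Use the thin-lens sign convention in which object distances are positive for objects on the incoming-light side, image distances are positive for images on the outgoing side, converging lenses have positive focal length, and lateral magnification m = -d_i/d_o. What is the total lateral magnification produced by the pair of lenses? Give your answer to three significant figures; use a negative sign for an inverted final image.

Lens 1: 1/d_i1 = 1/f_1 - 1/d_o1 = 1/19 - 1/68 = 0.03793 cm^-1, so d_i1 = 26.367 cm.
m_1 = -(26.367)/68 = -0.3878.
The intermediate image is 26.367 cm to the right of lens 1, so d_o2 = L - d_i1 = 51.5 - 26.367 = 25.133 cm.
Lens 2: 1/d_i2 = 1/f_2 - 1/d_o2 = 1/(-13.5) - 1/(25.133) = -0.11386 cm^-1, so d_i2 = -8.782 cm.
m_2 = -(-8.782)/(25.133) = 0.3494.
Overall magnification: m = m_1 m_2 = -0.1355.

-0.135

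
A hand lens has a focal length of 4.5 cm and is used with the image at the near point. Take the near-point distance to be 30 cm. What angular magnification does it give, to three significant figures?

7.67

M = 1 + D/f = 1 + 30/4.5 = 7.667.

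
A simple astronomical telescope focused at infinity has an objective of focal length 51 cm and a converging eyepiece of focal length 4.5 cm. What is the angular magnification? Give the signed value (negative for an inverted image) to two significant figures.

M = -f_obj/f_eye = -51/(4.5) = -11.333.

-11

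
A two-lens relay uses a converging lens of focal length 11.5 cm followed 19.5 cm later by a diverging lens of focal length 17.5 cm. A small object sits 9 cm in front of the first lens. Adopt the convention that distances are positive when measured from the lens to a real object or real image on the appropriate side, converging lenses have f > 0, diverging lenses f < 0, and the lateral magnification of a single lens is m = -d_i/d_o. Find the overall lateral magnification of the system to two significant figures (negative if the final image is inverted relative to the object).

First lens: d_i1 = 1/(1/11.5 - 1/9) = -41.400 cm.
m_1 = -(-41.400)/9 = 4.6000.
With d_i1 < 0 the first image is virtual and lies on the object side; the object distance for lens 2 is d_o2 = 19.5 - (-41.400) = 60.900 cm.
Second lens: d_i2 = 1/(1/(-17.5) - 1/(60.900)) = -13.594 cm.
m_2 = -(-13.594)/(60.900) = 0.2232.
Overall magnification: m = m_1 m_2 = 1.0268.

1.0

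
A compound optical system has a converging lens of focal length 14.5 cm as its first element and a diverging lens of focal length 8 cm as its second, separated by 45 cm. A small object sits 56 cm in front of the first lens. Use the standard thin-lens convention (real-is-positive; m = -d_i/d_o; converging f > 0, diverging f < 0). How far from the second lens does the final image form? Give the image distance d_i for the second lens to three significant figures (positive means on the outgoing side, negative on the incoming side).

Lens 1: 1/d_i1 = 1/f_1 - 1/d_o1 = 1/14.5 - 1/56 = 0.05111 cm^-1, so d_i1 = 19.566 cm.
Object distance for lens 2: d_o2 = 45 - 19.566 = 25.434 cm.
Lens 2: 1/d_i2 = 1/f_2 - 1/d_o2 = 1/(-8) - 1/(25.434) = -0.16432 cm^-1, so d_i2 = -6.086 cm.

-6.09 cm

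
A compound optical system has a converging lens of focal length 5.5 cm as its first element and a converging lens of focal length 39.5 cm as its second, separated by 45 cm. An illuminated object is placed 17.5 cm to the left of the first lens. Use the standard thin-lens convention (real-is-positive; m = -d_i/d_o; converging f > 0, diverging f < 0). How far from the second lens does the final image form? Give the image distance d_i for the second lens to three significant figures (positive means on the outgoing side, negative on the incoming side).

Applying the thin-lens equation to the first lens, 1/5.5 = 1/17.5 + 1/d_i1, which gives d_i1 = 8.021 cm.
Object distance for lens 2: d_o2 = 45 - 8.021 = 36.979 cm.
Applying the thin-lens equation again with f_2 = 39.5 cm and d_o2 = 36.979 cm gives d_i2 = -579.442 cm.

-579 cm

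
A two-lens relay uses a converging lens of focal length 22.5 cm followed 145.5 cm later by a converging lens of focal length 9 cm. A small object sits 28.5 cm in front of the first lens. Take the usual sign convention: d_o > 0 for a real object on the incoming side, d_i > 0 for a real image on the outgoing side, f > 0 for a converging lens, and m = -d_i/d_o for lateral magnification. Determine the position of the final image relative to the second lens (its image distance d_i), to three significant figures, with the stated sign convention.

11.7 cm

First lens: d_i1 = 1/(1/22.5 - 1/28.5) = 106.875 cm.
Object distance for lens 2: d_o2 = 145.5 - 106.875 = 38.625 cm.
Second lens: d_i2 = 1/(1/9 - 1/(38.625)) = 11.734 cm.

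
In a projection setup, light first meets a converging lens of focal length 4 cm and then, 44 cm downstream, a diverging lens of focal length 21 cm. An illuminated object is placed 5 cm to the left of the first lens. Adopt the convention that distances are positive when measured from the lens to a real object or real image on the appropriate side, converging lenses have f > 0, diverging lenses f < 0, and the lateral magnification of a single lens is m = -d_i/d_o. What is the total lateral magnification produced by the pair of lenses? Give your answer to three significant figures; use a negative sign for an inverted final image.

-1.87

First lens: d_i1 = 1/(1/4 - 1/5) = 20.000 cm.
m_1 = -(20.000)/5 = -4.0000.
The intermediate image is 20.000 cm to the right of lens 1, so d_o2 = L - d_i1 = 44 - 20.000 = 24.000 cm.
Second lens: d_i2 = 1/(1/(-21) - 1/(24.000)) = -11.200 cm.
m_2 = -(-11.200)/(24.000) = 0.4667.
The system's lateral magnification is m_1 m_2 = (-4.0000)(0.4667) = -1.8667.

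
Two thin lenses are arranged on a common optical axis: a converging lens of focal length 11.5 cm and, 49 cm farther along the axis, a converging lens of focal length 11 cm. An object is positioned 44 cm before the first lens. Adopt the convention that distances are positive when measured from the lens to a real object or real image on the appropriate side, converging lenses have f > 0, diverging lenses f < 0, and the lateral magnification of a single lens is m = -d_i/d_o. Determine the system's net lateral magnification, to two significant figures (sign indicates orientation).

Lens 1: 1/d_i1 = 1/f_1 - 1/d_o1 = 1/11.5 - 1/44 = 0.06423 cm^-1, so d_i1 = 15.569 cm.
m_1 = -(15.569)/44 = -0.3538.
Object distance for lens 2: d_o2 = 49 - 15.569 = 33.431 cm.
Lens 2: 1/d_i2 = 1/f_2 - 1/d_o2 = 1/11 - 1/(33.431) = 0.06100 cm^-1, so d_i2 = 16.394 cm.
m_2 = -(16.394)/(33.431) = -0.4904.
Total m = m_1 x m_2 = (-0.3538)(-0.4904) = 0.1735.

0.17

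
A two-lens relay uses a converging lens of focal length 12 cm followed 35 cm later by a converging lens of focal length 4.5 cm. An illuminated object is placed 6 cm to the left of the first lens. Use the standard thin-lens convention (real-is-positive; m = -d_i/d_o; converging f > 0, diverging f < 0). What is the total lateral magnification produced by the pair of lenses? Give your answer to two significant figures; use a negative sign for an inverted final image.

Applying the thin-lens equation to the first lens, 1/12 = 1/6 + 1/d_i1, which gives d_i1 = -12.000 cm.
Its lateral magnification is m_1 = -d_i1/d_o1 = -(-12.000)/6 = 2.0000.
The intermediate image is virtual, 12.000 cm to the left of lens 1, so d_o2 = L - d_i1 = 35 - (-12.000) = 47.000 cm.
Applying the thin-lens equation again with f_2 = 4.5 cm and d_o2 = 47.000 cm gives d_i2 = 4.976 cm.
m_2 = -(4.976)/(47.000) = -0.1059.
Total m = m_1 x m_2 = (2.0000)(-0.1059) = -0.2118.

-0.21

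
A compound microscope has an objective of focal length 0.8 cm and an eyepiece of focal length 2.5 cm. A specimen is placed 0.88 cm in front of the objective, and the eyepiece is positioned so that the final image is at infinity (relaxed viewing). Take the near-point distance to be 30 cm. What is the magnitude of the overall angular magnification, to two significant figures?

120

Objective: 1/d_i = 1/f_obj - 1/d_o = 1/0.8 - 1/0.88 = 0.11364 cm^-1, so d_i = 8.800 cm.
m_obj = -d_i/d_o = -8.800/0.88 = -10.000.
Eyepiece angular magnification (image at infinity): M_eye = D/f_e = 30/2.5 = 12.000.
Overall M = m_obj x M_eye = (-10.000)(12.000) = -120.00.
|M| = 120.00.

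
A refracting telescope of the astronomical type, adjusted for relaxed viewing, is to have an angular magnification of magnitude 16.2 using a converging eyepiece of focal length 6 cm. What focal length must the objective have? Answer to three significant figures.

|M| = f_obj/|f_eye|, so f_obj = |M| x |f_eye| = 16.2 x 6 = 97.200 cm.

97.2 cm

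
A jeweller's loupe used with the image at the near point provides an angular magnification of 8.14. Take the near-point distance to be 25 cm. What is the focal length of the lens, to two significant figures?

For the image at the near point, M = 1 + D/f.
f = D/(M - 1) = 25/(8.14 - 1) = 3.501 cm.

3.5 cm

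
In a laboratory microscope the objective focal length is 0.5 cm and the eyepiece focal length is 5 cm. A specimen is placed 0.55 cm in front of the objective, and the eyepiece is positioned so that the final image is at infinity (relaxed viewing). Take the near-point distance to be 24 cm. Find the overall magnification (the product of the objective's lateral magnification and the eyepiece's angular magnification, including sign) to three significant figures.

Objective: 1/d_i = 1/f_obj - 1/d_o = 1/0.5 - 1/0.55 = 0.18182 cm^-1, so d_i = 5.500 cm.
m_obj = -d_i/d_o = -5.500/0.55 = -10.000.
Eyepiece angular magnification (image at infinity): M_eye = D/f_e = 24/5 = 4.800.
Overall M = m_obj x M_eye = (-10.000)(4.800) = -48.00.

-48.0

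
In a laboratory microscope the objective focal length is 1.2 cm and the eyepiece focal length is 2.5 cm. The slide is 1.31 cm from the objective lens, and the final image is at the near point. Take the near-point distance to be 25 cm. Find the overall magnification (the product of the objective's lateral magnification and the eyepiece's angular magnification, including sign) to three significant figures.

-120

Objective: 1/d_i = 1/f_obj - 1/d_o = 1/1.2 - 1/1.31 = 0.06997 cm^-1, so d_i = 14.291 cm.
m_obj = -d_i/d_o = -14.291/1.31 = -10.909.
Eyepiece angular magnification (image at near point): M_eye = 1 + D/f_e = 1 + 25/2.5 = 11.000.
Overall M = m_obj x M_eye = (-10.909)(11.000) = -120.00.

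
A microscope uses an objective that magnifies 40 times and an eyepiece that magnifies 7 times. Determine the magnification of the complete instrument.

280

The overall magnification of a compound microscope is the product of the objective and eyepiece magnifications:
M = M_obj x M_eye = 40 x 7 = 280.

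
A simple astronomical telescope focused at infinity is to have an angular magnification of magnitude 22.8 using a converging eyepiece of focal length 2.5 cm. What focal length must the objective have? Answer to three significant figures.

57.0 cm

|M| = f_obj/|f_eye|, so f_obj = |M| x |f_eye| = 22.8 x 2.5 = 57.000 cm.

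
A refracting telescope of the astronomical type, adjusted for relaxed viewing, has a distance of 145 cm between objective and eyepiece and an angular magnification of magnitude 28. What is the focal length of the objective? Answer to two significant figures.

In normal adjustment the tube length equals f_obj + f_eye and |M| = f_obj/f_eye.
So f_obj = 28 f_eye and 28 f_eye + f_eye = 145 cm, giving f_eye = 145/29 = 5.000 cm and f_obj = 140.000 cm.

140 cm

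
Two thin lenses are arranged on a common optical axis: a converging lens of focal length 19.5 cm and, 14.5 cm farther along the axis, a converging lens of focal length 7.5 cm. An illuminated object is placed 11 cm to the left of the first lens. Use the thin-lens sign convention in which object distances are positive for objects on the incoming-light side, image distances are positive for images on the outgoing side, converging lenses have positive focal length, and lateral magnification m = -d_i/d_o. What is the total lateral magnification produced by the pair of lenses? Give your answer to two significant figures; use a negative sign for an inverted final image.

Applying the thin-lens equation to the first lens, 1/19.5 = 1/11 + 1/d_i1, which gives d_i1 = -25.235 cm.
Its lateral magnification is m_1 = -d_i1/d_o1 = -(-25.235)/11 = 2.2941.
With d_i1 < 0 the first image is virtual and lies on the object side; the object distance for lens 2 is d_o2 = 14.5 - (-25.235) = 39.735 cm.
Applying the thin-lens equation again with f_2 = 7.5 cm and d_o2 = 39.735 cm gives d_i2 = 9.245 cm.
m_2 = -(9.245)/(39.735) = -0.2327.
Overall magnification: m = m_1 m_2 = -0.5338.

-0.53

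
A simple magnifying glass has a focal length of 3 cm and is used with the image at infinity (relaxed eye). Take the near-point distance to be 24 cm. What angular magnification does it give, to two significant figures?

8.0

M = D/f = 24/3 = 8.000.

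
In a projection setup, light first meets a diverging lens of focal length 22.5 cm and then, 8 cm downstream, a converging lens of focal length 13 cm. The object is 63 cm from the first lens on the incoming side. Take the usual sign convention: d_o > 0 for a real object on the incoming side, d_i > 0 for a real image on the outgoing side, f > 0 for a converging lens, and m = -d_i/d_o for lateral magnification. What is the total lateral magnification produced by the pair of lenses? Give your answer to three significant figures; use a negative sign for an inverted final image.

-0.295

First lens: d_i1 = 1/(1/(-22.5) - 1/63) = -16.579 cm.
m_1 = -(-16.579)/63 = 0.2632.
With d_i1 < 0 the first image is virtual and lies on the object side; the object distance for lens 2 is d_o2 = 8 - (-16.579) = 24.579 cm.
Second lens: d_i2 = 1/(1/13 - 1/(24.579)) = 27.595 cm.
m_2 = -(27.595)/(24.579) = -1.1227.
Overall magnification: m = m_1 m_2 = -0.2955.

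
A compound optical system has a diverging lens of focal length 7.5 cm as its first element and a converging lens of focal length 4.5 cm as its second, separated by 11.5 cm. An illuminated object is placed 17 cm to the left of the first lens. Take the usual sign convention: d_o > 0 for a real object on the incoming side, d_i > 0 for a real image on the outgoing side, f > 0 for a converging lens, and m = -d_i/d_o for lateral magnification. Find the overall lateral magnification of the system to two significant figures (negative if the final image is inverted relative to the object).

First lens: d_i1 = 1/(1/(-7.5) - 1/17) = -5.204 cm.
m_1 = -(-5.204)/17 = 0.3061.
The intermediate image is virtual, 5.204 cm to the left of lens 1, so d_o2 = L - d_i1 = 11.5 - (-5.204) = 16.704 cm.
Second lens: d_i2 = 1/(1/4.5 - 1/(16.704)) = 6.159 cm.
m_2 = -(6.159)/(16.704) = -0.3687.
The system's lateral magnification is m_1 m_2 = (0.3061)(-0.3687) = -0.1129.

-0.11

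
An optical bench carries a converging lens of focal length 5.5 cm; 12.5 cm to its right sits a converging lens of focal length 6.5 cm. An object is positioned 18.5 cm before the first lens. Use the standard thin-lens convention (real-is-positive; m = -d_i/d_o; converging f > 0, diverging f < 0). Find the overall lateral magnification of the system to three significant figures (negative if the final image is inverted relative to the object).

-1.51

Applying the thin-lens equation to the first lens, 1/5.5 = 1/18.5 + 1/d_i1, which gives d_i1 = 7.827 cm.
Its lateral magnification is m_1 = -d_i1/d_o1 = -(7.827)/18.5 = -0.4231.
That image sits 4.673 cm in front of the second lens, so d_o2 = 4.673 cm.
Applying the thin-lens equation again with f_2 = 6.5 cm and d_o2 = 4.673 cm gives d_i2 = -16.626 cm.
m_2 = -(-16.626)/(4.673) = 3.5579.
The system's lateral magnification is m_1 m_2 = (-0.4231)(3.5579) = -1.5053.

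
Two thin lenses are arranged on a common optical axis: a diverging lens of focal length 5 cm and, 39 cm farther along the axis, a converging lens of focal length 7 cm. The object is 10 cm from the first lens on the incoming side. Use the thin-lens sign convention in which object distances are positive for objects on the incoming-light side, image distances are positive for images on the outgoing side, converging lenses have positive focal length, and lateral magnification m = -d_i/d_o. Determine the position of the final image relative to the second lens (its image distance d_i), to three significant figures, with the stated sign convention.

First lens: d_i1 = 1/(1/(-5) - 1/10) = -3.333 cm.
With d_i1 < 0 the first image is virtual and lies on the object side; the object distance for lens 2 is d_o2 = 39 - (-3.333) = 42.333 cm.
Second lens: d_i2 = 1/(1/7 - 1/(42.333)) = 8.387 cm.

8.39 cm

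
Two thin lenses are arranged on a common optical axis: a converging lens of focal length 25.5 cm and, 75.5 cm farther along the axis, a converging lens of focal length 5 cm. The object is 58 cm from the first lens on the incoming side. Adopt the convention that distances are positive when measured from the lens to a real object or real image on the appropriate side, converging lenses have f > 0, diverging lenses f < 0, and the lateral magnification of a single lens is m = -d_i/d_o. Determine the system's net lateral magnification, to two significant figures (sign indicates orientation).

0.16

First lens: d_i1 = 1/(1/25.5 - 1/58) = 45.508 cm.
m_1 = -(45.508)/58 = -0.7846.
Object distance for lens 2: d_o2 = 75.5 - 45.508 = 29.992 cm.
Second lens: d_i2 = 1/(1/5 - 1/(29.992)) = 6.000 cm.
m_2 = -(6.000)/(29.992) = -0.2001.
Overall magnification: m = m_1 m_2 = 0.1570.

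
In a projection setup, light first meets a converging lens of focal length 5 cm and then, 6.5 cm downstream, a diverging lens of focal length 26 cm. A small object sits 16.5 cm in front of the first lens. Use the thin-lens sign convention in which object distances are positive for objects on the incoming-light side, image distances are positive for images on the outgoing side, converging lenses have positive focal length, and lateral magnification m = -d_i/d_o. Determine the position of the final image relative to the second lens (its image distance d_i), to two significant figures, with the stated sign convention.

Lens 1: 1/d_i1 = 1/f_1 - 1/d_o1 = 1/5 - 1/16.5 = 0.13939 cm^-1, so d_i1 = 7.174 cm.
This image would form 7.174 cm past lens 1, i.e. 0.674 cm beyond lens 2, so it is a virtual object for lens 2: d_o2 = 6.5 - 7.174 = -0.674 cm.
Lens 2: 1/d_i2 = 1/f_2 - 1/d_o2 = 1/(-26) - 1/(-0.674) = 1.44541 cm^-1, so d_i2 = 0.692 cm.

0.69 cm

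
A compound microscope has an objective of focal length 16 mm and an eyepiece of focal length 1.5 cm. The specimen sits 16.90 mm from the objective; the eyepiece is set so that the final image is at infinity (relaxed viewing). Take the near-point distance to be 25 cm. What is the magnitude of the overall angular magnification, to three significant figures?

Convert to cm: f_obj = 16 mm = 1.6 cm; d_o = 16.90 mm = 1.69 cm.
Objective: 1/d_i = 1/f_obj - 1/d_o = 1/1.6 - 1/1.69 = 0.03328 cm^-1, so d_i = 30.044 cm.
m_obj = -d_i/d_o = -30.044/1.69 = -17.778.
Eyepiece angular magnification (image at infinity): M_eye = D/f_e = 25/1.5 = 16.667.
Overall M = m_obj x M_eye = (-17.778)(16.667) = -296.30.
|M| = 296.30.

296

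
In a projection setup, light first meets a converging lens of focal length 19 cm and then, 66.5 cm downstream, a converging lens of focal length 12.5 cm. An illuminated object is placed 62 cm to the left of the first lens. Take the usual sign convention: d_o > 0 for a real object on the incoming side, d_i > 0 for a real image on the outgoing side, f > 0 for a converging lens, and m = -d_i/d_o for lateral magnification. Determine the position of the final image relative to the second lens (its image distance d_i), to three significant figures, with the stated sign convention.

18.4 cm

First lens: d_i1 = 1/(1/19 - 1/62) = 27.395 cm.
That image sits 39.105 cm in front of the second lens, so d_o2 = 39.105 cm.
Second lens: d_i2 = 1/(1/12.5 - 1/(39.105)) = 18.373 cm.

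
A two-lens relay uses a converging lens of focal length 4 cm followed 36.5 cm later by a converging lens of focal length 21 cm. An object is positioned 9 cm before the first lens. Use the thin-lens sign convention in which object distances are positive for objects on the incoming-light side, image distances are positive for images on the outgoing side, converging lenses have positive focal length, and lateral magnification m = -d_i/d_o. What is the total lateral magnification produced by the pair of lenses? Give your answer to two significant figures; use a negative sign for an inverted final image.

Applying the thin-lens equation to the first lens, 1/4 = 1/9 + 1/d_i1, which gives d_i1 = 7.200 cm.
Its lateral magnification is m_1 = -d_i1/d_o1 = -(7.200)/9 = -0.8000.
That image sits 29.300 cm in front of the second lens, so d_o2 = 29.300 cm.
Applying the thin-lens equation again with f_2 = 21 cm and d_o2 = 29.300 cm gives d_i2 = 74.133 cm.
m_2 = -(74.133)/(29.300) = -2.5301.
The system's lateral magnification is m_1 m_2 = (-0.8000)(-2.5301) = 2.0241.

2.0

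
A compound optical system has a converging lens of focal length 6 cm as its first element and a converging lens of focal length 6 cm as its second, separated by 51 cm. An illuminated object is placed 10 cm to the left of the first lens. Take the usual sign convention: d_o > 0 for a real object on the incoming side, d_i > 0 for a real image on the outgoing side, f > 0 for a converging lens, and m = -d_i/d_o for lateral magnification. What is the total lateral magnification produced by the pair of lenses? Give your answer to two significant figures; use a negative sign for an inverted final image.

0.30

First lens: d_i1 = 1/(1/6 - 1/10) = 15.000 cm.
m_1 = -(15.000)/10 = -1.5000.
The intermediate image is 15.000 cm to the right of lens 1, so d_o2 = L - d_i1 = 51 - 15.000 = 36.000 cm.
Second lens: d_i2 = 1/(1/6 - 1/(36.000)) = 7.200 cm.
m_2 = -(7.200)/(36.000) = -0.2000.
Overall magnification: m = m_1 m_2 = 0.3000.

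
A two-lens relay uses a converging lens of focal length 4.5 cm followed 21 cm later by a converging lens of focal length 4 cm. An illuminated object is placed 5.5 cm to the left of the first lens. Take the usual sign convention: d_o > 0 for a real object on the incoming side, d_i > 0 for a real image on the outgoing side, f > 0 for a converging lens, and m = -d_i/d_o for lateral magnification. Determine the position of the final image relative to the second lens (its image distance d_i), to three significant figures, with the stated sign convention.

1.94 cm

Applying the thin-lens equation to the first lens, 1/4.5 = 1/5.5 + 1/d_i1, which gives d_i1 = 24.750 cm.
Since 24.750 cm > 21 cm, the first image lies past the second lens and serves as a virtual object: d_o2 = L - d_i1 = -3.750 cm.
Applying the thin-lens equation again with f_2 = 4 cm and d_o2 = -3.750 cm gives d_i2 = 1.935 cm.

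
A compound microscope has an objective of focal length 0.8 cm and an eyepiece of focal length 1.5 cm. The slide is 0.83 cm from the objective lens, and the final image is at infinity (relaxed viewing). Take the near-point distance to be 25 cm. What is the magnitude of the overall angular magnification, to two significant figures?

440

Objective: 1/d_i = 1/f_obj - 1/d_o = 1/0.8 - 1/0.83 = 0.04518 cm^-1, so d_i = 22.133 cm.
m_obj = -d_i/d_o = -22.133/0.83 = -26.667.
Eyepiece angular magnification (image at infinity): M_eye = D/f_e = 25/1.5 = 16.667.
Overall M = m_obj x M_eye = (-26.667)(16.667) = -444.44.
|M| = 444.44.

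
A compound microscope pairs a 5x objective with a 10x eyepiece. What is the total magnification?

50

The overall magnification of a compound microscope is the product of the objective and eyepiece magnifications:
M = M_obj x M_eye = 5 x 10 = 50.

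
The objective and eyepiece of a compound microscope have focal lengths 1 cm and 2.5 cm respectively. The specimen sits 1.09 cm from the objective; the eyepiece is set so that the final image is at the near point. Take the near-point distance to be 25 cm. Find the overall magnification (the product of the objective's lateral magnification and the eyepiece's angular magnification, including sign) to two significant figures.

-120

Objective: 1/d_i = 1/f_obj - 1/d_o = 1/1 - 1/1.09 = 0.08257 cm^-1, so d_i = 12.111 cm.
m_obj = -d_i/d_o = -12.111/1.09 = -11.111.
Eyepiece angular magnification (image at near point): M_eye = 1 + D/f_e = 1 + 25/2.5 = 11.000.
Overall M = m_obj x M_eye = (-11.111)(11.000) = -122.22.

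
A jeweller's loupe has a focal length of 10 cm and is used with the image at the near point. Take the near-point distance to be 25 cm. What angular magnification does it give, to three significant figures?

M = 1 + D/f = 1 + 25/10 = 3.500.

3.50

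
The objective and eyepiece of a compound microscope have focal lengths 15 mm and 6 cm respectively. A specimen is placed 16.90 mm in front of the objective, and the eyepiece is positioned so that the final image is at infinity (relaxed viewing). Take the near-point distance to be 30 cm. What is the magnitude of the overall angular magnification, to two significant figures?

Convert to cm: f_obj = 15 mm = 1.5 cm; d_o = 16.90 mm = 1.69 cm.
Objective: 1/d_i = 1/f_obj - 1/d_o = 1/1.5 - 1/1.69 = 0.07495 cm^-1, so d_i = 13.342 cm.
m_obj = -d_i/d_o = -13.342/1.69 = -7.895.
Eyepiece angular magnification (image at infinity): M_eye = D/f_e = 30/6 = 5.000.
Overall M = m_obj x M_eye = (-7.895)(5.000) = -39.47.
|M| = 39.47.

39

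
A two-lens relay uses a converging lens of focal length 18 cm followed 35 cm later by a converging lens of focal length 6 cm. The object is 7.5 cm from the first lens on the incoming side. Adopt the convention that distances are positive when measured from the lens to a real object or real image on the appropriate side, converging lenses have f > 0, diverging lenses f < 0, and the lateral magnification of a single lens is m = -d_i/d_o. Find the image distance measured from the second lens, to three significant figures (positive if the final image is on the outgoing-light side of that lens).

First lens: d_i1 = 1/(1/18 - 1/7.5) = -12.857 cm.
The intermediate image is virtual, 12.857 cm to the left of lens 1, so d_o2 = L - d_i1 = 35 - (-12.857) = 47.857 cm.
Second lens: d_i2 = 1/(1/6 - 1/(47.857)) = 6.860 cm.

6.86 cm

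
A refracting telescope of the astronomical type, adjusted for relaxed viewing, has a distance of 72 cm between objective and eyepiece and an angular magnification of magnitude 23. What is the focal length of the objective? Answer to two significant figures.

In normal adjustment the tube length equals f_obj + f_eye and |M| = f_obj/f_eye.
So f_obj = 23 f_eye and 23 f_eye + f_eye = 72 cm, giving f_eye = 72/24 = 3.000 cm and f_obj = 69.000 cm.

69 cm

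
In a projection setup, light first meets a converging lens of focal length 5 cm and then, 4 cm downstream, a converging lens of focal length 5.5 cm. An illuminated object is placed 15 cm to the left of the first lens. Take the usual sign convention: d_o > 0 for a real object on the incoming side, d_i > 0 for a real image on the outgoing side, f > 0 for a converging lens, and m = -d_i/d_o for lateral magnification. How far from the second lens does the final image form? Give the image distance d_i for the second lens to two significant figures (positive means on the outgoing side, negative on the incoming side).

Lens 1: 1/d_i1 = 1/f_1 - 1/d_o1 = 1/5 - 1/15 = 0.13333 cm^-1, so d_i1 = 7.500 cm.
This image would form 7.500 cm past lens 1, i.e. 3.500 cm beyond lens 2, so it is a virtual object for lens 2: d_o2 = 4 - 7.500 = -3.500 cm.
Lens 2: 1/d_i2 = 1/f_2 - 1/d_o2 = 1/5.5 - 1/(-3.500) = 0.46753 cm^-1, so d_i2 = 2.139 cm.

2.1 cm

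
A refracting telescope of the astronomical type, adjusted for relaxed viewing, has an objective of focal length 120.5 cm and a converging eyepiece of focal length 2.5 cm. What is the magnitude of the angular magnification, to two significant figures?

48

|M| = f_obj/|f_eye| = 120.5/2.5 = 48.200.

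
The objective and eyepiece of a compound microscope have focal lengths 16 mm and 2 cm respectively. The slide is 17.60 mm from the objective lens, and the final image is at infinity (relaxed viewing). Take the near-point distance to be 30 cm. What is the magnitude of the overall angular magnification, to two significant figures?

Convert to cm: f_obj = 16 mm = 1.6 cm; d_o = 17.60 mm = 1.76 cm.
Objective: 1/d_i = 1/f_obj - 1/d_o = 1/1.6 - 1/1.76 = 0.05682 cm^-1, so d_i = 17.600 cm.
m_obj = -d_i/d_o = -17.600/1.76 = -10.000.
Eyepiece angular magnification (image at infinity): M_eye = D/f_e = 30/2 = 15.000.
Overall M = m_obj x M_eye = (-10.000)(15.000) = -150.00.
|M| = 150.00.

150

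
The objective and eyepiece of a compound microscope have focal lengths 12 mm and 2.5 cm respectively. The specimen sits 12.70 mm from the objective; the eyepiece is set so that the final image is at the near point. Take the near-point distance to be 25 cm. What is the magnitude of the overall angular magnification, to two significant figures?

Convert to cm: f_obj = 12 mm = 1.2 cm; d_o = 12.70 mm = 1.27 cm.
Objective: 1/d_i = 1/f_obj - 1/d_o = 1/1.2 - 1/1.27 = 0.04593 cm^-1, so d_i = 21.771 cm.
m_obj = -d_i/d_o = -21.771/1.27 = -17.143.
Eyepiece angular magnification (image at near point): M_eye = 1 + D/f_e = 1 + 25/2.5 = 11.000.
Overall M = m_obj x M_eye = (-17.143)(11.000) = -188.57.
|M| = 188.57.

190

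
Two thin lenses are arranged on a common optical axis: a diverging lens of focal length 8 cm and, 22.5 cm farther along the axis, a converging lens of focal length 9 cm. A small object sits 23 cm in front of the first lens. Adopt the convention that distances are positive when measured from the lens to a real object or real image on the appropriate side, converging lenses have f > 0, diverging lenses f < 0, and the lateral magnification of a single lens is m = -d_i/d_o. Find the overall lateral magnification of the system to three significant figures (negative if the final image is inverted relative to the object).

First lens: d_i1 = 1/(1/(-8) - 1/23) = -5.935 cm.
m_1 = -(-5.935)/23 = 0.2581.
The intermediate image is virtual, 5.935 cm to the left of lens 1, so d_o2 = L - d_i1 = 22.5 - (-5.935) = 28.435 cm.
Second lens: d_i2 = 1/(1/9 - 1/(28.435)) = 13.168 cm.
m_2 = -(13.168)/(28.435) = -0.4631.
Overall magnification: m = m_1 m_2 = -0.1195.

-0.120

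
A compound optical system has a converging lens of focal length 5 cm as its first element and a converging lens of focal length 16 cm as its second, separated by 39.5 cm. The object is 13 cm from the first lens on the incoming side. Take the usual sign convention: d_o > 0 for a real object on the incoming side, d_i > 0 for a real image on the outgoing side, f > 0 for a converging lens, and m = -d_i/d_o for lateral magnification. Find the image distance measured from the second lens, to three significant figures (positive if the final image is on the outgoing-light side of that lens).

32.7 cm

First lens: d_i1 = 1/(1/5 - 1/13) = 8.125 cm.
The intermediate image is 8.125 cm to the right of lens 1, so d_o2 = L - d_i1 = 39.5 - 8.125 = 31.375 cm.
Second lens: d_i2 = 1/(1/16 - 1/(31.375)) = 32.650 cm.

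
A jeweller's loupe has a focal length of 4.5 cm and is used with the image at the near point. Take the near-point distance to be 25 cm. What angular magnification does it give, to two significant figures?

6.6

M = 1 + D/f = 1 + 25/4.5 = 6.556.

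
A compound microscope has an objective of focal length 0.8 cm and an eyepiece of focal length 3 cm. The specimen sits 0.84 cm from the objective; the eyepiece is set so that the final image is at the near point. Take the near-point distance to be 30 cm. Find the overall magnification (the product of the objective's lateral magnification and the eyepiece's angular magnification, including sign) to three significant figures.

Objective: 1/d_i = 1/f_obj - 1/d_o = 1/0.8 - 1/0.84 = 0.05952 cm^-1, so d_i = 16.800 cm.
m_obj = -d_i/d_o = -16.800/0.84 = -20.000.
Eyepiece angular magnification (image at near point): M_eye = 1 + D/f_e = 1 + 30/3 = 11.000.
Overall M = m_obj x M_eye = (-20.000)(11.000) = -220.00.

-220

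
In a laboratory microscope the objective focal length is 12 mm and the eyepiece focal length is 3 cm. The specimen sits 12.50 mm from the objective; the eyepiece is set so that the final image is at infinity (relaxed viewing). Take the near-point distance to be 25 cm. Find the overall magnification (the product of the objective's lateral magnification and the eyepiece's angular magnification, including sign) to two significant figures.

-200

Convert to cm: f_obj = 12 mm = 1.2 cm; d_o = 12.50 mm = 1.25 cm.
Objective: 1/d_i = 1/f_obj - 1/d_o = 1/1.2 - 1/1.25 = 0.03333 cm^-1, so d_i = 30.000 cm.
m_obj = -d_i/d_o = -30.000/1.25 = -24.000.
Eyepiece angular magnification (image at infinity): M_eye = D/f_e = 25/3 = 8.333.
Overall M = m_obj x M_eye = (-24.000)(8.333) = -200.00.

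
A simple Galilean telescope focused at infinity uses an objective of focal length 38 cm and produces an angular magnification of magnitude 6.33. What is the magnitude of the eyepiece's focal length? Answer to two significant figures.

6.0 cm

|M| = f_obj/|f_eye|, so |f_eye| = f_obj/|M| = 38/6.33 = 6.003 cm.
(The eyepiece is diverging, so its signed focal length is -6.003 cm.)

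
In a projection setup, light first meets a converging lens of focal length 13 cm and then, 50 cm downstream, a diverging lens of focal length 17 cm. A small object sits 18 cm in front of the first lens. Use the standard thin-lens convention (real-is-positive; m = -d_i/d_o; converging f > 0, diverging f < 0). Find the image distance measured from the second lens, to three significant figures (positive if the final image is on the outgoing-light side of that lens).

-2.69 cm

Lens 1: 1/d_i1 = 1/f_1 - 1/d_o1 = 1/13 - 1/18 = 0.02137 cm^-1, so d_i1 = 46.800 cm.
The intermediate image is 46.800 cm to the right of lens 1, so d_o2 = L - d_i1 = 50 - 46.800 = 3.200 cm.
Lens 2: 1/d_i2 = 1/f_2 - 1/d_o2 = 1/(-17) - 1/(3.200) = -0.37132 cm^-1, so d_i2 = -2.693 cm.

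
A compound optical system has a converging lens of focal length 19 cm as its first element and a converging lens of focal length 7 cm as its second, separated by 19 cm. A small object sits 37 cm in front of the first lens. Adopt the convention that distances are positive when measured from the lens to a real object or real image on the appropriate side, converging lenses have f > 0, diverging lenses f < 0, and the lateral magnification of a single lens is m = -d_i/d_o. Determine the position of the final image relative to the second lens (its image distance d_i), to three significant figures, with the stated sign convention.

First lens: d_i1 = 1/(1/19 - 1/37) = 39.056 cm.
This image would form 39.056 cm past lens 1, i.e. 20.056 cm beyond lens 2, so it is a virtual object for lens 2: d_o2 = 19 - 39.056 = -20.056 cm.
Second lens: d_i2 = 1/(1/7 - 1/(-20.056)) = 5.189 cm.

5.19 cm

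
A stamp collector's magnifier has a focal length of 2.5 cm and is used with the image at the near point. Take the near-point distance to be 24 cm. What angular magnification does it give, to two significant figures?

M = 1 + D/f = 1 + 24/2.5 = 10.600.

11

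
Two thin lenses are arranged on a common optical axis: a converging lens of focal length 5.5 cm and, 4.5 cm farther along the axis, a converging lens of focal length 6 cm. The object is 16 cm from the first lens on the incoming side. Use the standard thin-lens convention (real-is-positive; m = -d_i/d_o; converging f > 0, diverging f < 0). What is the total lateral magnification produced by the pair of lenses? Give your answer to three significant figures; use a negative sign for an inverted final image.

Lens 1: 1/d_i1 = 1/f_1 - 1/d_o1 = 1/5.5 - 1/16 = 0.11932 cm^-1, so d_i1 = 8.381 cm.
m_1 = -(8.381)/16 = -0.5238.
Since 8.381 cm > 4.5 cm, the first image lies past the second lens and serves as a virtual object: d_o2 = L - d_i1 = -3.881 cm.
Lens 2: 1/d_i2 = 1/f_2 - 1/d_o2 = 1/6 - 1/(-3.881) = 0.42434 cm^-1, so d_i2 = 2.357 cm.
m_2 = -(2.357)/(-3.881) = 0.6072.
Total m = m_1 x m_2 = (-0.5238)(0.6072) = -0.3181.

-0.318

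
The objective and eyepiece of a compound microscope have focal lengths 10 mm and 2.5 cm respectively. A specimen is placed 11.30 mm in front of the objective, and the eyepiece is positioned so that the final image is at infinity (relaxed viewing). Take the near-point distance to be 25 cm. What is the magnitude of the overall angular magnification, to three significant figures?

76.9

Convert to cm: f_obj = 10 mm = 1 cm; d_o = 11.30 mm = 1.13 cm.
Objective: 1/d_i = 1/f_obj - 1/d_o = 1/1 - 1/1.13 = 0.11504 cm^-1, so d_i = 8.692 cm.
m_obj = -d_i/d_o = -8.692/1.13 = -7.692.
Eyepiece angular magnification (image at infinity): M_eye = D/f_e = 25/2.5 = 10.000.
Overall M = m_obj x M_eye = (-7.692)(10.000) = -76.92.
|M| = 76.92.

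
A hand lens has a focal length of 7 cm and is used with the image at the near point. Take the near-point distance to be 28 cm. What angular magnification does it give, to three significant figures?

M = 1 + D/f = 1 + 28/7 = 5.000.

5.00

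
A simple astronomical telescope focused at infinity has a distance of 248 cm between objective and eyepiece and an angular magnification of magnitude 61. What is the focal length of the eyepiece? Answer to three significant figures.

In normal adjustment the tube length equals f_obj + f_eye and |M| = f_obj/f_eye.
So f_obj = 61 f_eye and 61 f_eye + f_eye = 248 cm, giving f_eye = 248/62 = 4.000 cm and f_obj = 244.000 cm.

4.00 cm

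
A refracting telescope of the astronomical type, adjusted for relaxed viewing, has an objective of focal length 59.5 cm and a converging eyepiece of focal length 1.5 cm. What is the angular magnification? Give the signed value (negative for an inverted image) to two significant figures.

M = -f_obj/f_eye = -59.5/(1.5) = -39.667.

-40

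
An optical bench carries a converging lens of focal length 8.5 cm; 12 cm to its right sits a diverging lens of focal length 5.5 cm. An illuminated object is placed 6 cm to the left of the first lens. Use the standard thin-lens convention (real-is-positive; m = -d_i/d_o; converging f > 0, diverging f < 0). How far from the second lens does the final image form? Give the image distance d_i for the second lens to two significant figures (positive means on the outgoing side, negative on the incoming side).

Applying the thin-lens equation to the first lens, 1/8.5 = 1/6 + 1/d_i1, which gives d_i1 = -20.400 cm.
With d_i1 < 0 the first image is virtual and lies on the object side; the object distance for lens 2 is d_o2 = 12 - (-20.400) = 32.400 cm.
Applying the thin-lens equation again with f_2 = -5.5 cm and d_o2 = 32.400 cm gives d_i2 = -4.702 cm.

-4.7 cm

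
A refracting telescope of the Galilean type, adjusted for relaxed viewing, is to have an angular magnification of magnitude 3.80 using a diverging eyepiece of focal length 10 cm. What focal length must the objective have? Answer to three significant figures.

38.0 cm

|M| = f_obj/|f_eye|, so f_obj = |M| x |f_eye| = 3.8 x 10 = 38.000 cm.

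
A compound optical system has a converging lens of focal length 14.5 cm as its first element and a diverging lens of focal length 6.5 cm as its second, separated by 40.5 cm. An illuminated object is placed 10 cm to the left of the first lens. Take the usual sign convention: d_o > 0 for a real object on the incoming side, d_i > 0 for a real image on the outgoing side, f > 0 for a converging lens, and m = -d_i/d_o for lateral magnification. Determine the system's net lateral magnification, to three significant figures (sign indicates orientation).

0.264

Applying the thin-lens equation to the first lens, 1/14.5 = 1/10 + 1/d_i1, which gives d_i1 = -32.222 cm.
Its lateral magnification is m_1 = -d_i1/d_o1 = -(-32.222)/10 = 3.2222.
The intermediate image is virtual, 32.222 cm to the left of lens 1, so d_o2 = L - d_i1 = 40.5 - (-32.222) = 72.722 cm.
Applying the thin-lens equation again with f_2 = -6.5 cm and d_o2 = 72.722 cm gives d_i2 = -5.967 cm.
m_2 = -(-5.967)/(72.722) = 0.0820.
Overall magnification: m = m_1 m_2 = 0.2644.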